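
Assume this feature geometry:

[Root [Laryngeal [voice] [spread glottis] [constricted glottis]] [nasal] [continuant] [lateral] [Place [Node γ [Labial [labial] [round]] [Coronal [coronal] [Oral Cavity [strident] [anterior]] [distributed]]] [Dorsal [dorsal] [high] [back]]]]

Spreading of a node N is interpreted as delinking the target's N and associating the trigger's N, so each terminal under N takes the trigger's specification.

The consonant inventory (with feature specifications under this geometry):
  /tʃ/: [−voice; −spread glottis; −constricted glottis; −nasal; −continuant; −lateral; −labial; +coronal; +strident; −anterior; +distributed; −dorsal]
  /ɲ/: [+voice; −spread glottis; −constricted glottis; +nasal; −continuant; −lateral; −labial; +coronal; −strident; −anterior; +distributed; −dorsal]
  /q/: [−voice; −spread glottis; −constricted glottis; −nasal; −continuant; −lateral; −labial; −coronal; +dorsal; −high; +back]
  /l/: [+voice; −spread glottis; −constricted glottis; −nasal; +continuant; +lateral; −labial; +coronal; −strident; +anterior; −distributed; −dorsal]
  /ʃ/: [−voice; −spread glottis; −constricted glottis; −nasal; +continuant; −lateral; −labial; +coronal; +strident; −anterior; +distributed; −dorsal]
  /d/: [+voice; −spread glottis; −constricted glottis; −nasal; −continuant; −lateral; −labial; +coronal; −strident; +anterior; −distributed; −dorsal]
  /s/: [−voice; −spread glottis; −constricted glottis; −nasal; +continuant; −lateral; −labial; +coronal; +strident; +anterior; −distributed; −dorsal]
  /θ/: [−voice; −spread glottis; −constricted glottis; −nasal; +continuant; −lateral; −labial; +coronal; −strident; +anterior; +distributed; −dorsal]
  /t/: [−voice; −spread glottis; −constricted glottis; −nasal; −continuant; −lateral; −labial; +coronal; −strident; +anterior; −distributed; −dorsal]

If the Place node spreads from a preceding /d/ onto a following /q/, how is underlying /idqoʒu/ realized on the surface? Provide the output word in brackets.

The Place node dominates the terminals [labial], [round], [coronal], [strident], [anterior], [distributed], [dorsal], [high], [back].
Spreading Place from /d/ onto /q/ replaces those values with /d/'s: [−labial], [+coronal], [−strident], [+anterior], [−distributed], [−dorsal]. Features outside Place ([voice], [spread glottis], [constricted glottis], …) stay as in /q/.
This feature bundle is that of [t], so /idqoʒu/ surfaces as [idtoʒu].

[idtoʒu]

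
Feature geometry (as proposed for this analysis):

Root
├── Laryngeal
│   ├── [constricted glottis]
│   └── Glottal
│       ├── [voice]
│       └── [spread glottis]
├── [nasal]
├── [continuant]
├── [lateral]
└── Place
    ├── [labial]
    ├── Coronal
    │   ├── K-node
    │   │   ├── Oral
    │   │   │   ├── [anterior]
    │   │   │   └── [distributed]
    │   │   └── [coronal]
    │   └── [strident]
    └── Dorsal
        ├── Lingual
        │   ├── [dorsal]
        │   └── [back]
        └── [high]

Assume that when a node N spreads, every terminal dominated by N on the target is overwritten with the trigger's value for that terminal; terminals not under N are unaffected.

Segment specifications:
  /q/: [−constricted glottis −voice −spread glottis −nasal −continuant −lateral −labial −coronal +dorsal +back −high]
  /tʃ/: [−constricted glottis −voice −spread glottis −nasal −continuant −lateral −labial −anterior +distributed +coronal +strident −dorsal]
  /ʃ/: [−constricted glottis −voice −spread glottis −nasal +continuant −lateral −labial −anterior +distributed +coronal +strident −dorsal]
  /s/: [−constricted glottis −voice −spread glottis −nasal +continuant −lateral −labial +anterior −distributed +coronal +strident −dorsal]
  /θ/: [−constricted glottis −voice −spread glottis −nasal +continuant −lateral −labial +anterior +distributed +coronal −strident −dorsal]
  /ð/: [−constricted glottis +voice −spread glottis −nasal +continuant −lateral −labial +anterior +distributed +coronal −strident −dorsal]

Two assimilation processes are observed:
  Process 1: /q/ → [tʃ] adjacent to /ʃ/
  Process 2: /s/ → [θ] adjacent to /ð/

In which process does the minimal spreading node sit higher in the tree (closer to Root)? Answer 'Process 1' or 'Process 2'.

Process 1

Process 1: the features that change are [coronal], [anterior], [distributed], [strident], [dorsal], [high], [back]; the minimal node is Place (depth 1).
In Process 2, [distributed], [strident] change, so the minimal spreading node is Coronal at depth 2.
Depth 1 < depth 2; Process 1 involves the structurally higher constituent Place.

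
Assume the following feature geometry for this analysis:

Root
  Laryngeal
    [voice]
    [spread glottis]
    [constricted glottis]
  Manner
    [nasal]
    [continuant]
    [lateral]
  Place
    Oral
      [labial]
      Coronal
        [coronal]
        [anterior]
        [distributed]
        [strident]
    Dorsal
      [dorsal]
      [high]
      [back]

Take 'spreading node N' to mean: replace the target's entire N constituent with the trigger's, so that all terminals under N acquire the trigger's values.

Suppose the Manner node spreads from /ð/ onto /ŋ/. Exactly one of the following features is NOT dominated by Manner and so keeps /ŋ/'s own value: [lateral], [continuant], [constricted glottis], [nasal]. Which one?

[constricted glottis]

The terminals dominated by Manner are [nasal], [continuant], [lateral].
Spreading Manner replaces [lateral], [continuant], [nasal] with the trigger's values, since each sits inside the Manner constituent.
[constricted glottis] attaches under Laryngeal, not under Manner, so /ŋ/ retains its own value for [constricted glottis].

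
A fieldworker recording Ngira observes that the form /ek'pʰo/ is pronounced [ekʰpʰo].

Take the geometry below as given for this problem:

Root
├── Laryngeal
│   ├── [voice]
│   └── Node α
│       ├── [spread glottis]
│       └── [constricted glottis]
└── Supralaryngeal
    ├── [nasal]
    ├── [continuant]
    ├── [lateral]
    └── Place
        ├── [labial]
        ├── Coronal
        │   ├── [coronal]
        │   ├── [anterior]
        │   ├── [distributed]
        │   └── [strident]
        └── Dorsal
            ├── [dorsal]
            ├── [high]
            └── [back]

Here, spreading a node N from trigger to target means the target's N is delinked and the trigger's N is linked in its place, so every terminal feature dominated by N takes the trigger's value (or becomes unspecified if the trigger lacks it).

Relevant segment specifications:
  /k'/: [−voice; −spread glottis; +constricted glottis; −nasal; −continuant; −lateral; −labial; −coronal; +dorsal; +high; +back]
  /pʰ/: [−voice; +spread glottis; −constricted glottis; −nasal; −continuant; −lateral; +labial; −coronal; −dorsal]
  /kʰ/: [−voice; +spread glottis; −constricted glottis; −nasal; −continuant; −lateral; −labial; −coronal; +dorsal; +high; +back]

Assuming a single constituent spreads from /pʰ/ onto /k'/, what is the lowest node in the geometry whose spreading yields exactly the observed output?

Comparing /k'/ with its surface form [kʰ], the features that change are [spread glottis], [constricted glottis].
The smallest constituent containing every changed terminal is Node α — each of its daughters lacks at least one of the affected features.
Delinking /k'/'s Node α and associating /pʰ/'s Node α gives precisely the feature bundle of [kʰ].
[labial], [dorsal] stay as in /k'/ although /pʰ/ differs there, so no node dominating them spread; among the remaining candidates Node α is the lowest that derives the output.

Node α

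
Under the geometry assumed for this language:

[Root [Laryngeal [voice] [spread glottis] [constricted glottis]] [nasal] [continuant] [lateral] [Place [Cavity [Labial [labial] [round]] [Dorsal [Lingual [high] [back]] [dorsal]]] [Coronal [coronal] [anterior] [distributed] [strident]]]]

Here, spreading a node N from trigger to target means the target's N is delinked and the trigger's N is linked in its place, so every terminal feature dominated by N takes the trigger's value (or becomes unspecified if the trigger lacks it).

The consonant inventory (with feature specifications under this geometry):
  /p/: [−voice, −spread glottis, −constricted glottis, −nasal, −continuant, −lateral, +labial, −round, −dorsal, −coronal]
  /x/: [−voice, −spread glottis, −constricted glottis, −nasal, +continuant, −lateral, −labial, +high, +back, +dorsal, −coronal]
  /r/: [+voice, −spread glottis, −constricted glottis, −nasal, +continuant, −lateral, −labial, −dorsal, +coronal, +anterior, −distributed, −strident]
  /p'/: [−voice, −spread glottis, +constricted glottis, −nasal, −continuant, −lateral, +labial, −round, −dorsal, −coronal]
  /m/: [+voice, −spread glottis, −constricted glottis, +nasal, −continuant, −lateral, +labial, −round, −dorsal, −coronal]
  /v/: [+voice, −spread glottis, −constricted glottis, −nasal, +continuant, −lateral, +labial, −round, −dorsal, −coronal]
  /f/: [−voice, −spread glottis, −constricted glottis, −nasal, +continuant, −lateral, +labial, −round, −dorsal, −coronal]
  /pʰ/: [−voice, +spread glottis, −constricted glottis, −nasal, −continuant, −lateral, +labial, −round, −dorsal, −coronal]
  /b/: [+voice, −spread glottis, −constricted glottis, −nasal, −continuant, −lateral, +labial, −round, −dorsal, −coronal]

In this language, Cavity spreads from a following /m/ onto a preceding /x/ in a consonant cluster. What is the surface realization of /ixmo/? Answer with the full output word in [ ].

The Cavity node dominates the terminals [labial], [round], [high], [back], [dorsal].
After delinking /x/'s Cavity and linking /m/'s, the affected terminals become [+labial], [−round], [−dorsal]; [voice], [spread glottis], [constricted glottis], … (outside Cavity) are retained from /x/.
Among the inventory, only /f/ has exactly this specification, giving the surface form [ifmo].

[ifmo]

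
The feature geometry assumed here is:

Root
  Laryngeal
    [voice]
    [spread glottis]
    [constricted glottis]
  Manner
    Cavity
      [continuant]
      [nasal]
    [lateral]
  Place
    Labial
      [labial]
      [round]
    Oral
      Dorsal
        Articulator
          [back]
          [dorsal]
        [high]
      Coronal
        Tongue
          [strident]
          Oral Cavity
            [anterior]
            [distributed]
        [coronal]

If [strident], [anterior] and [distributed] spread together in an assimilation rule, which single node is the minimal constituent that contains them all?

[strident] is immediately dominated by Tongue.
[anterior] is immediately dominated by Oral Cavity.
[distributed] is immediately dominated by Oral Cavity.
Tongue is the lowest common ancestor — every listed feature sits under it, and no single subconstituent of Tongue covers them all.

Tongue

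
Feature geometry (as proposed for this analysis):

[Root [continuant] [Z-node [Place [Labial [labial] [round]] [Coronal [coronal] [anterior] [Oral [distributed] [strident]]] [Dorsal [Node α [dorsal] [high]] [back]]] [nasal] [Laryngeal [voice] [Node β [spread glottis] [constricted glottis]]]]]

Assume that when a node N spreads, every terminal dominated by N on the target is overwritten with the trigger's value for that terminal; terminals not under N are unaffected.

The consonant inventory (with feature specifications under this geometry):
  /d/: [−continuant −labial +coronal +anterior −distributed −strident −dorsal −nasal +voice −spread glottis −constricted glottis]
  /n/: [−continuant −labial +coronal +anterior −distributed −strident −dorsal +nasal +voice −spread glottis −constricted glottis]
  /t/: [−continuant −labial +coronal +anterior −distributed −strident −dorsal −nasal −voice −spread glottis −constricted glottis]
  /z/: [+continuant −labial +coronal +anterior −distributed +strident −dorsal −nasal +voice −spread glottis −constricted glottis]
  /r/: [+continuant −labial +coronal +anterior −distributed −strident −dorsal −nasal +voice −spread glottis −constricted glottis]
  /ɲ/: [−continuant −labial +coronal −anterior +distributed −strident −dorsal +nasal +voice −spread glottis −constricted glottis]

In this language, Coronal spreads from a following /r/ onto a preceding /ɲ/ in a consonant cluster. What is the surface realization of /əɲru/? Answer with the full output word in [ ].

[ənru]

Coronal immediately or transitively dominates [coronal], [anterior], [distributed], [strident].
The target acquires /r/'s values for everything under Coronal — [+coronal], [+anterior], [−distributed], [−strident] — while keeping its own [continuant], [labial], [dorsal], ….
The resulting bundle matches /n/ in the inventory; substituting it for /ɲ/ gives [ənru].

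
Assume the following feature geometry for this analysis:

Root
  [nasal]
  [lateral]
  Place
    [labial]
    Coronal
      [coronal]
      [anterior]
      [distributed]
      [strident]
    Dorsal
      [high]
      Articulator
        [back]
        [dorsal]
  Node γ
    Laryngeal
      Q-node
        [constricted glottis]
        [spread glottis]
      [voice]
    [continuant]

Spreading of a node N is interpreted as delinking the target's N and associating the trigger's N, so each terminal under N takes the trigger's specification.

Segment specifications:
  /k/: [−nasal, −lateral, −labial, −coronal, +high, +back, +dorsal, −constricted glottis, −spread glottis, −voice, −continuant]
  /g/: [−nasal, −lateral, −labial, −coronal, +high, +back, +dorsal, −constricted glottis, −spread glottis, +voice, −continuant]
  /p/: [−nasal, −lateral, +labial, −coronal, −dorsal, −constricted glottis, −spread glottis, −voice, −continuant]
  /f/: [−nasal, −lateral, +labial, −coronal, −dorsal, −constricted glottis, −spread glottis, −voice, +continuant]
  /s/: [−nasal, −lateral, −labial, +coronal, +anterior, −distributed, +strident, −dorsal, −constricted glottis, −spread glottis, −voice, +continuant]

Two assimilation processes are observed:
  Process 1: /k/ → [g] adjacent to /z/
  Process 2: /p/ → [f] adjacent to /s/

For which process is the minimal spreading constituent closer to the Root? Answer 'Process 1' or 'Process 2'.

Process 1 alters [voice]; the lowest dominating node is [voice] (depth 3 from Root).
Process 2: the feature that changes is [continuant]; the minimal node is [continuant] (depth 2).
Depth 2 < depth 3; Process 2 involves the structurally higher constituent [continuant].

Process 2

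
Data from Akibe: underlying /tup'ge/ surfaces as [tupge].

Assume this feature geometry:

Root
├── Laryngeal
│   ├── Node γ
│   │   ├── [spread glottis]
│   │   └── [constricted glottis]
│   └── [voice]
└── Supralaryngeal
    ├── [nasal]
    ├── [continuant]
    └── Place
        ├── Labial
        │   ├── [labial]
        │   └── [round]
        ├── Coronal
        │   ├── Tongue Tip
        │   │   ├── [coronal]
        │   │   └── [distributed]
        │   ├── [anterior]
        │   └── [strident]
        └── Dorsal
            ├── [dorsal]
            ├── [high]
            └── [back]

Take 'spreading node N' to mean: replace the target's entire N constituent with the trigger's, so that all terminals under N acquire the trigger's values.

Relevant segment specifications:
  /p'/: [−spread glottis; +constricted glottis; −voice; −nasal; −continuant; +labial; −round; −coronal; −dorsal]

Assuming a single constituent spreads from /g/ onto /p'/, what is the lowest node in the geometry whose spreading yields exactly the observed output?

/p'/ and [p] differ in [constricted glottis]; every other specified feature is identical.
Since just one terminal is affected and it takes /g/'s value, spreading the terminal [constricted glottis] alone is sufficient and minimal.
[labial], [voice] stay as in /p'/ although /g/ differs there, so no node dominating them spread; among the remaining candidates [constricted glottis] is the lowest that derives the output.

[constricted glottis]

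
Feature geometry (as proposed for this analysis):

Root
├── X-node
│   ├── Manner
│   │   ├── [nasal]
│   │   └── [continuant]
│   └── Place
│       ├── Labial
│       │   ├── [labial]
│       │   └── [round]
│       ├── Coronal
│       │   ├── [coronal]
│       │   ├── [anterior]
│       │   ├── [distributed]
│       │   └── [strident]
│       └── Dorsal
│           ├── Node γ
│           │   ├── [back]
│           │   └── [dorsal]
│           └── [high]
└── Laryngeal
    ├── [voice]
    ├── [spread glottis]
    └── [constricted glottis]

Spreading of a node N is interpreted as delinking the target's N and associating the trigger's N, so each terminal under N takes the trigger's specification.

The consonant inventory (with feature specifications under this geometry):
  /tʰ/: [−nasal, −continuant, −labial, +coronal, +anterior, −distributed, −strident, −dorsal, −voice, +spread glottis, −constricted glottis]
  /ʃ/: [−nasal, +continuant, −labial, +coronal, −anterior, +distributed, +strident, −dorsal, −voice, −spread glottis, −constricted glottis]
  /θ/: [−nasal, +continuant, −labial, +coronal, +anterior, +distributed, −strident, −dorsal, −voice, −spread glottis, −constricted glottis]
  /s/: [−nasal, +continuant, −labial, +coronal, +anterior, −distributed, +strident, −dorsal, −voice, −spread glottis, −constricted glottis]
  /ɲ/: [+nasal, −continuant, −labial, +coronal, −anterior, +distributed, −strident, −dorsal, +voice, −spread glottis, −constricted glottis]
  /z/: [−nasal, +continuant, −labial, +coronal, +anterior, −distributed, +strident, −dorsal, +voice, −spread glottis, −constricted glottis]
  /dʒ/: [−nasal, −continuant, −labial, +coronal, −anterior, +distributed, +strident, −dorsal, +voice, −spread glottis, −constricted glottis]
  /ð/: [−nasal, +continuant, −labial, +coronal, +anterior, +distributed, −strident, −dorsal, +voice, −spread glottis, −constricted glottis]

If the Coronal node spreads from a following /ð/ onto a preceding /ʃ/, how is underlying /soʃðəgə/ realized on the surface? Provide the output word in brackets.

Terminals under Coronal in this geometry: [coronal], [anterior], [distributed], [strident].
Spreading Coronal from /ð/ onto /ʃ/ replaces those values with /ð/'s: [+coronal], [+anterior], [+distributed], [−strident]. Features outside Coronal ([nasal], [continuant], [labial], …) stay as in /ʃ/.
The resulting bundle matches /θ/ in the inventory; substituting it for /ʃ/ gives [soθðəgə].

[soθðəgə]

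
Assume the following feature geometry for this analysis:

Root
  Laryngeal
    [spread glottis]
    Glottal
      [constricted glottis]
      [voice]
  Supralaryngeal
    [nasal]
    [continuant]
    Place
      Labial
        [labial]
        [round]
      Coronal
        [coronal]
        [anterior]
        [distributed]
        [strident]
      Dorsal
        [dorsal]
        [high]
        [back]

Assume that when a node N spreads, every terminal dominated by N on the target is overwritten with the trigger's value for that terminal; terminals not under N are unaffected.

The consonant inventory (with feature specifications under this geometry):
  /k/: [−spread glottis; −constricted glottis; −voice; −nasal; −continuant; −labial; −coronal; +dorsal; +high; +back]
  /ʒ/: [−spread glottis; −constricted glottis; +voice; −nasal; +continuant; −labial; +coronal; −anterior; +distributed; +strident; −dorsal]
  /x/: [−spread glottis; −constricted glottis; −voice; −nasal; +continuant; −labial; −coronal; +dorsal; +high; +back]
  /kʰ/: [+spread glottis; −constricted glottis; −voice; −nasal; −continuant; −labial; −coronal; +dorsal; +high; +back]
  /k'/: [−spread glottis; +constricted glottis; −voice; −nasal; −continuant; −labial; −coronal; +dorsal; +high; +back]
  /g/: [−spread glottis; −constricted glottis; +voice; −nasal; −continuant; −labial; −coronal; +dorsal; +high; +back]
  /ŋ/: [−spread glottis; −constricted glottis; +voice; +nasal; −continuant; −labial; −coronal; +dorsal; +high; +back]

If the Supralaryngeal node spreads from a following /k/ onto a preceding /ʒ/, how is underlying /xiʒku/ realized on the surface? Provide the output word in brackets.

[xigku]

Terminals under Supralaryngeal in this geometry: [nasal], [continuant], [labial], [round], [coronal], [anterior], [distributed], [strident], [dorsal], [high], [back].
Spreading Supralaryngeal from /k/ onto /ʒ/ replaces those values with /k/'s: [−nasal], [−continuant], [−labial], [−coronal], [+dorsal], [+high], [+back]. Features outside Supralaryngeal ([spread glottis], [constricted glottis], [voice]) stay as in /ʒ/.
This feature bundle is that of [g], so /xiʒku/ surfaces as [xigku].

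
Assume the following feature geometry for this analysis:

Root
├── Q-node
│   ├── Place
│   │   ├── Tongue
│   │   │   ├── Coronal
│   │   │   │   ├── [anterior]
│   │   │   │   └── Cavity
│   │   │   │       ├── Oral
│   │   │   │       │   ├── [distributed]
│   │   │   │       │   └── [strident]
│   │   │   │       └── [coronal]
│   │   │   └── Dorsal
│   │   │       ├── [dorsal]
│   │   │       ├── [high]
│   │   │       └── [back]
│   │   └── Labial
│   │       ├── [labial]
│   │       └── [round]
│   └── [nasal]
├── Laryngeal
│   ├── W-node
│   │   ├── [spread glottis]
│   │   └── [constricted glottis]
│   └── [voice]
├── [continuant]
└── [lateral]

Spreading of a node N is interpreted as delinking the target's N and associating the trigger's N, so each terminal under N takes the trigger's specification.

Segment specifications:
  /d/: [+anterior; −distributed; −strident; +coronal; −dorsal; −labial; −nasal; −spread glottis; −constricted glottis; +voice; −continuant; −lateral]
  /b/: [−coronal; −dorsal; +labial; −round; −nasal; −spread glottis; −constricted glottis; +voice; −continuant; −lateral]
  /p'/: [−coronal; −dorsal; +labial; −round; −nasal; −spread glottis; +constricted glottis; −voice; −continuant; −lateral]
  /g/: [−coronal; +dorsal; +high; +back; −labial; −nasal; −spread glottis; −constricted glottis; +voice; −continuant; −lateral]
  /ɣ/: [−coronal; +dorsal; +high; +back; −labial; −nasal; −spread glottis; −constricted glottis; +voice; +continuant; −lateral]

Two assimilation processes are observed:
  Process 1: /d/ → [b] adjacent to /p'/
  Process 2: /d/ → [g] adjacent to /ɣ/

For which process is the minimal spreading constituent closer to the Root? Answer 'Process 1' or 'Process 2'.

Process 1

In Process 1, [labial], [round], [coronal], [anterior], [distributed], [strident] change, so the minimal spreading node is Place at depth 2.
In Process 2, [coronal], [anterior], [distributed], [strident], [dorsal], [high], [back] change, so the minimal spreading node is Tongue at depth 3.
Place (depth 2) sits above Tongue (depth 3), making Process 1 the one with the higher spreading node.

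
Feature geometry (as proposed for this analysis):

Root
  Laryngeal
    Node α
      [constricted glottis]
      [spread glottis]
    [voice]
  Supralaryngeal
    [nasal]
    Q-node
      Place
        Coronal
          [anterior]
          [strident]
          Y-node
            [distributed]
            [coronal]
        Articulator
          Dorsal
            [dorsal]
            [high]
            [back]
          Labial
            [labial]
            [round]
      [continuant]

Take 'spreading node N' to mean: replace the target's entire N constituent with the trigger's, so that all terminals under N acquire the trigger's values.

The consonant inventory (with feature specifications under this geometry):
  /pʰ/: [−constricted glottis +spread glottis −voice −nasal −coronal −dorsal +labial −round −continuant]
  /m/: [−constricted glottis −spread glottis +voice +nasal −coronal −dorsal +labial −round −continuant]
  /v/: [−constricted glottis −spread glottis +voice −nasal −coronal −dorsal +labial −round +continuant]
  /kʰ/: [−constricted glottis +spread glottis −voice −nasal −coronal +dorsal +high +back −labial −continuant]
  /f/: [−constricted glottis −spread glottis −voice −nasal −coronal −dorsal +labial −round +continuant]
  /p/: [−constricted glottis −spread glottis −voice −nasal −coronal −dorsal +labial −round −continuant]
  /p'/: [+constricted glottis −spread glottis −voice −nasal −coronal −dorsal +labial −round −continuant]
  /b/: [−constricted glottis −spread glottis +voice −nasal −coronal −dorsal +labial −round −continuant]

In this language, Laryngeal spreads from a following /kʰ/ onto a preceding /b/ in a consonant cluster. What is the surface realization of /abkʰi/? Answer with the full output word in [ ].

Terminals under Laryngeal in this geometry: [constricted glottis], [spread glottis], [voice].
After delinking /b/'s Laryngeal and linking /kʰ/'s, the affected terminals become [−constricted glottis], [+spread glottis], [−voice]; [nasal], [coronal], [dorsal], … (outside Laryngeal) are retained from /b/.
The resulting bundle matches /pʰ/ in the inventory; substituting it for /b/ gives [apʰkʰi].

[apʰkʰi]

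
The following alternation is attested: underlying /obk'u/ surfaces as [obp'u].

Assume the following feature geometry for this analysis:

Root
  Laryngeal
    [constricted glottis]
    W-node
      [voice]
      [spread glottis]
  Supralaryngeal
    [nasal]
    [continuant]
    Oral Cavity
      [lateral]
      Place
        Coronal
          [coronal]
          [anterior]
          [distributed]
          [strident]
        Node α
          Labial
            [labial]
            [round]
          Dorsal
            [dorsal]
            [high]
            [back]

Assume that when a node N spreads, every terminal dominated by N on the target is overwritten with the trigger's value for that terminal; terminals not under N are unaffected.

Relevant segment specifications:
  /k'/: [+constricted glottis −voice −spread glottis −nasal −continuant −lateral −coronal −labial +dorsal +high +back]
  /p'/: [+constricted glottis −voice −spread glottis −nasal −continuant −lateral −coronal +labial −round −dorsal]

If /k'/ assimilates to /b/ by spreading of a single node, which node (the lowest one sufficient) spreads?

/k'/ and [p'] differ in [labial], [round], [dorsal], [high], [back]; every other specified feature is identical.
Tracing each changed feature up the tree, the paths first meet at Node α; any lower node misses at least one of them.
Delinking /k'/'s Node α and associating /b/'s Node α gives precisely the feature bundle of [p'].
[voice], [constricted glottis] stay as in /k'/ although /b/ differs there, so no node dominating them spread; among the remaining candidates Node α is the lowest that derives the output.

Node α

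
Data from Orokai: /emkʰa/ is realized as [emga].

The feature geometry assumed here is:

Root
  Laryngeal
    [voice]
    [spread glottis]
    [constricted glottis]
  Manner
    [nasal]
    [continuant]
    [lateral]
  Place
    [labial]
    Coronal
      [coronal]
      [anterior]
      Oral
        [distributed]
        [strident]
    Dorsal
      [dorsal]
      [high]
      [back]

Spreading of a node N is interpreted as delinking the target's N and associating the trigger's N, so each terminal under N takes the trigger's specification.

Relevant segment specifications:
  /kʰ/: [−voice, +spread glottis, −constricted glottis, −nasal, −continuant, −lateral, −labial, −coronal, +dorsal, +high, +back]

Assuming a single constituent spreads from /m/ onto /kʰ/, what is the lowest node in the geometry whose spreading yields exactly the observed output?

Laryngeal

The alternation /kʰ/ → [g] changes [voice], [spread glottis] and nothing else.
These terminals are all dominated by Laryngeal, and no proper subconstituent of Laryngeal covers them all; Laryngeal is their lowest common ancestor.
Delinking /kʰ/'s Laryngeal and associating /m/'s Laryngeal gives precisely the feature bundle of [g].
Since [dorsal], [nasal] are preserved even though /m/ disagrees there, no node above Laryngeal spread.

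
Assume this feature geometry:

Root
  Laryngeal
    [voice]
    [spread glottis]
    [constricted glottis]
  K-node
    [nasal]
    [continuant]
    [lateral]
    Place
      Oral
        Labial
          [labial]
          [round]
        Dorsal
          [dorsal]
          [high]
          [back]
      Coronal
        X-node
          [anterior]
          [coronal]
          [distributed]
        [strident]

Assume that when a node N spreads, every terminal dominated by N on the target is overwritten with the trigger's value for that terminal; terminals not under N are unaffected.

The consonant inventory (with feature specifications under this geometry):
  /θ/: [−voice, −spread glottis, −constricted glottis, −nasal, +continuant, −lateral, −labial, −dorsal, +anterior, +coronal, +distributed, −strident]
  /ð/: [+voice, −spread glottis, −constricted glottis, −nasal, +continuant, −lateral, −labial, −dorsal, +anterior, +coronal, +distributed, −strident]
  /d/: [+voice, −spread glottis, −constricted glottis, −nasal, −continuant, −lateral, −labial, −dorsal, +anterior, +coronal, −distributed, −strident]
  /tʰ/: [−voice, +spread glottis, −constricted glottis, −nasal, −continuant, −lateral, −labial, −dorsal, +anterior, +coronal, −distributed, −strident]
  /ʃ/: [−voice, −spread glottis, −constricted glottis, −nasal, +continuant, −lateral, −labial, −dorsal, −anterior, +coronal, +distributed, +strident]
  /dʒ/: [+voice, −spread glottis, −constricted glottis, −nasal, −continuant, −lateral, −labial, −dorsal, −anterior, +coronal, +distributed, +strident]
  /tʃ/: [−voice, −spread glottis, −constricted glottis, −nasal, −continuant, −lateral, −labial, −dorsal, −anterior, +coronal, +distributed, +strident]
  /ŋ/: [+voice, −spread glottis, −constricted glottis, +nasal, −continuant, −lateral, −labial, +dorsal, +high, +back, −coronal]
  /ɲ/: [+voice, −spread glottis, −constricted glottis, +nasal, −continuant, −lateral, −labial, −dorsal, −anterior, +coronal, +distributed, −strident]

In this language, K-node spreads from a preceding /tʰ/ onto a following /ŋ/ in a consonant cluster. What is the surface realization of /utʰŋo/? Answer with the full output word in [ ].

The K-node node dominates the terminals [nasal], [continuant], [lateral], [labial], [round], [dorsal], [high], [back], [anterior], [coronal], [distributed], [strident].
The target acquires /tʰ/'s values for everything under K-node — [−nasal], [−continuant], [−lateral], [−labial], [−dorsal], [+anterior], [+coronal], [−distributed], [−strident] — while keeping its own [voice], [spread glottis], [constricted glottis].
This feature bundle is that of [d], so /utʰŋo/ surfaces as [utʰdo].

[utʰdo]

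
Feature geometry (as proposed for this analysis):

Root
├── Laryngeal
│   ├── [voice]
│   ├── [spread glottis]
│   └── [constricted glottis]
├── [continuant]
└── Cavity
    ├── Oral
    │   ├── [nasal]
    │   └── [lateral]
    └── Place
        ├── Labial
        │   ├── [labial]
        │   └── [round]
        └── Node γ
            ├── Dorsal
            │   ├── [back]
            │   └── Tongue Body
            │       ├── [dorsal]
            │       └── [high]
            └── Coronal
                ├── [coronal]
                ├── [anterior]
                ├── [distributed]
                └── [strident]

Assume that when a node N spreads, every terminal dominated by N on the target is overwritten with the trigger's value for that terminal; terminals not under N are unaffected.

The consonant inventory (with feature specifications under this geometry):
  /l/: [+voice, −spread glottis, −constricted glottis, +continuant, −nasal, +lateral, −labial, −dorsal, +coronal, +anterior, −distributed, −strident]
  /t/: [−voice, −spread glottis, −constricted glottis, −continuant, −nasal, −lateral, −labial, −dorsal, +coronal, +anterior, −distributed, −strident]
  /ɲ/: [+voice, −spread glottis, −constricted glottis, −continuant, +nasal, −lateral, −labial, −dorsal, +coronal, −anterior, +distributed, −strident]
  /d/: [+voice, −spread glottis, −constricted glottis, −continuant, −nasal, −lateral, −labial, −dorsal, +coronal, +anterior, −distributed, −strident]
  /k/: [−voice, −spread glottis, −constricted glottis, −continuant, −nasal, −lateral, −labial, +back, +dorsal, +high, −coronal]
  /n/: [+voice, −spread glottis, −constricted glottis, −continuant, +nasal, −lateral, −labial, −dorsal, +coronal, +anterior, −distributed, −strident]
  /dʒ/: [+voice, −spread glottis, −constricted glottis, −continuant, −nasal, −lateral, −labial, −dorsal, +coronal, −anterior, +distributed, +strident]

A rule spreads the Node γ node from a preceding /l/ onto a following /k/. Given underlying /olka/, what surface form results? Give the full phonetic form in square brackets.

[olta]

Terminals under Node γ in this geometry: [back], [dorsal], [high], [coronal], [anterior], [distributed], [strident].
The target acquires /l/'s values for everything under Node γ — [−dorsal], [+coronal], [+anterior], [−distributed], [−strident] — while keeping its own [voice], [spread glottis], [constricted glottis], ….
The resulting bundle matches /t/ in the inventory; substituting it for /k/ gives [olta].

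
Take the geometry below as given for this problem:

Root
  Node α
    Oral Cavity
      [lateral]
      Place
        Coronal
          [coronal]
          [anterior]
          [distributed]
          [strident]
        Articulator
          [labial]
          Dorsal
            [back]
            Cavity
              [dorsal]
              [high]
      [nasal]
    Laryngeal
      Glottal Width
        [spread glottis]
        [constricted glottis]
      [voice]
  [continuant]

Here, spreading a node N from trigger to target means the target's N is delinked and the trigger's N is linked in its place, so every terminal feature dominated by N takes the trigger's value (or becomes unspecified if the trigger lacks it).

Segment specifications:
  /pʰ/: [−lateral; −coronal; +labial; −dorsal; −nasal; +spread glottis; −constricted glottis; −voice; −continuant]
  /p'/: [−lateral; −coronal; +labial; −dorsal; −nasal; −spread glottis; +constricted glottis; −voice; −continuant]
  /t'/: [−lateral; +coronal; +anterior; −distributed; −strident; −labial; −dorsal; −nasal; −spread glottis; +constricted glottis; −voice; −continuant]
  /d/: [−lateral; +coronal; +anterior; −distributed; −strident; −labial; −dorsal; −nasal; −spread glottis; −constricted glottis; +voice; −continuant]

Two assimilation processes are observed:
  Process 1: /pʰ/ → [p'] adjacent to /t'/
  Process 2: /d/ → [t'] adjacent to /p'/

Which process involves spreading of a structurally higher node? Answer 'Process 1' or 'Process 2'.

Process 1 alters [spread glottis], [constricted glottis]; the lowest common ancestor is Glottal Width (depth 3 from Root).
Process 2: the features that change are [voice], [constricted glottis]; the minimal node is Laryngeal (depth 2).
Laryngeal (depth 2) sits above Glottal Width (depth 3), making Process 2 the one with the higher spreading node.

Process 2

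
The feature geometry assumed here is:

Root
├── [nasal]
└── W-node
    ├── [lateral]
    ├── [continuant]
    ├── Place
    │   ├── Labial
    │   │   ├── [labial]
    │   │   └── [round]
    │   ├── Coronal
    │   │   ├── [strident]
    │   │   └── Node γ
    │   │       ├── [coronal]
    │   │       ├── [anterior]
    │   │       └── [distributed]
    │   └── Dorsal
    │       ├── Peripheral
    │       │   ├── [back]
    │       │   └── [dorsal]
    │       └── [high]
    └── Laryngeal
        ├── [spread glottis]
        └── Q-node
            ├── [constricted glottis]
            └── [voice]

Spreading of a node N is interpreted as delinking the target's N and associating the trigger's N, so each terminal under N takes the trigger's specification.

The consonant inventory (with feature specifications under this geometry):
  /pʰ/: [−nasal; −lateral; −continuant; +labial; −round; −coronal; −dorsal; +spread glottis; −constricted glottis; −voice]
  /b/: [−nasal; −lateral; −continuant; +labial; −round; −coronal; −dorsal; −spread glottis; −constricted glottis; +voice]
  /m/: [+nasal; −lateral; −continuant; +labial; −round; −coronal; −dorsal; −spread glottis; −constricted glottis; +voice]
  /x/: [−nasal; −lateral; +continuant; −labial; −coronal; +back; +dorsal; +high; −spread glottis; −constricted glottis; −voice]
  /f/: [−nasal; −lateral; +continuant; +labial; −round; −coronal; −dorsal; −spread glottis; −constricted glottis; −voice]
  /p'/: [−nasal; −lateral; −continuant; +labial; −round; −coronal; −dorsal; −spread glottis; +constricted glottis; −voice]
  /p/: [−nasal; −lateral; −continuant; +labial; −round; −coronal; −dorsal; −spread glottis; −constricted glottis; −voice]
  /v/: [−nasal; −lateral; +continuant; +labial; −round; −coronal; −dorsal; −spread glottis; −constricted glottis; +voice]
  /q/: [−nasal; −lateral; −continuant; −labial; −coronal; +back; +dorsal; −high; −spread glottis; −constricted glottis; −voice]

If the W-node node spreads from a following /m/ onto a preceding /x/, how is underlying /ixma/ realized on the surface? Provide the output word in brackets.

[ibma]

The W-node node dominates the terminals [lateral], [continuant], [labial], [round], [strident], [coronal], [anterior], [distributed], [back], [dorsal], [high], [spread glottis], [constricted glottis], [voice].
Spreading W-node from /m/ onto /x/ replaces those values with /m/'s: [−lateral], [−continuant], [+labial], [−round], [−coronal], [−dorsal], [−spread glottis], [−constricted glottis], [+voice]. Features outside W-node ([nasal]) stay as in /x/.
This feature bundle is that of [b], so /ixma/ surfaces as [ibma].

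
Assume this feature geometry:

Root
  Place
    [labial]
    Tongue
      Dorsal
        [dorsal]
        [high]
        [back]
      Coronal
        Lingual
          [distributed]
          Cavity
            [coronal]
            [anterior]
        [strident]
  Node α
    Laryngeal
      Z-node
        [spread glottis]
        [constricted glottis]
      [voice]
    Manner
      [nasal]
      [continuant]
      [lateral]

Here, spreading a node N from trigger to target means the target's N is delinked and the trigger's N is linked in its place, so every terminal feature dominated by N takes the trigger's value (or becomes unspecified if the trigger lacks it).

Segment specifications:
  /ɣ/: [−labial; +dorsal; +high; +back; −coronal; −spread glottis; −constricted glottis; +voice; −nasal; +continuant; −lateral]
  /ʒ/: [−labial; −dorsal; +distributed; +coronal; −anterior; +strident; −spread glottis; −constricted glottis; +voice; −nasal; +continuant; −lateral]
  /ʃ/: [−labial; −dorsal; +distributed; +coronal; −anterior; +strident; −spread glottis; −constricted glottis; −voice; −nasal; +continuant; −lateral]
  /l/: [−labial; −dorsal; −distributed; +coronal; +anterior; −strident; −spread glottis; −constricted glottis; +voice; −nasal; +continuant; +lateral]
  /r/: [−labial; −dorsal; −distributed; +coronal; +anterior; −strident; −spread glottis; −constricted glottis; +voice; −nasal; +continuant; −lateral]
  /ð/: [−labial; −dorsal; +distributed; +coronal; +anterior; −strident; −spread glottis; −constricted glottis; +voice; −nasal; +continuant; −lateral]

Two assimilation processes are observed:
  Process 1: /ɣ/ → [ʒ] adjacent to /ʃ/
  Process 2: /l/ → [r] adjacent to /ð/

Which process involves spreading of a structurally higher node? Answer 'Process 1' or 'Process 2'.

Process 1: the features that change are [coronal], [anterior], [distributed], [strident], [dorsal], [high], [back]; the minimal node is Tongue (depth 2).
Process 2: the feature that changes is [lateral]; the minimal node is [lateral] (depth 3).
Depth 2 < depth 3; Process 1 involves the structurally higher constituent Tongue.

Process 1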